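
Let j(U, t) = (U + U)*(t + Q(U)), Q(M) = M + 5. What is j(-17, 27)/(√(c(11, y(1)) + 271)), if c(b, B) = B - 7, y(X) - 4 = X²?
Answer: -510*√269/269 ≈ -31.095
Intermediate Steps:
Q(M) = 5 + M
y(X) = 4 + X²
c(b, B) = -7 + B
j(U, t) = 2*U*(5 + U + t) (j(U, t) = (U + U)*(t + (5 + U)) = (2*U)*(5 + U + t) = 2*U*(5 + U + t))
j(-17, 27)/(√(c(11, y(1)) + 271)) = (2*(-17)*(5 - 17 + 27))/(√((-7 + (4 + 1²)) + 271)) = (2*(-17)*15)/(√((-7 + (4 + 1)) + 271)) = -510/√((-7 + 5) + 271) = -510/√(-2 + 271) = -510*√269/269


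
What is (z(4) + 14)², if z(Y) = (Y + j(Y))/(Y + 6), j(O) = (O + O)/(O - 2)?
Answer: 5476/25 ≈ 219.04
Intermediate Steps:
j(O) = 2*O/(-2 + O) (j(O) = (2*O)/(-2 + O) = 2*O/(-2 + O))
z(Y) = (Y + 2*Y/(-2 + Y))/(6 + Y) (z(Y) = (Y + 2*Y/(-2 + Y))/(Y + 6) = (Y + 2*Y/(-2 + Y))/(6 + Y))
(z(4) + 14)² = (4²/((-2 + 4)*(6 + 4)) + 14)² = (16/(2*10) + 14)² = (16*(½)*(⅒) + 14)² = (⅘ + 14)² = (74/5)² = 5476/25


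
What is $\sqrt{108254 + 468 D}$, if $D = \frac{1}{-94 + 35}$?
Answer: $\frac{\sqrt{376804562}}{59} \approx 329.01$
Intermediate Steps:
$D = - \frac{1}{59}$ ($D = \frac{1}{-59} = - \frac{1}{59} \approx -0.016949$)
$\sqrt{108254 + 468 D} = \sqrt{108254 + 468 \left(- \frac{1}{59}\right)} = \sqrt{108254 - \frac{468}{59}} = \sqrt{\frac{6386518}{59}} = \frac{\sqrt{376804562}}{59}$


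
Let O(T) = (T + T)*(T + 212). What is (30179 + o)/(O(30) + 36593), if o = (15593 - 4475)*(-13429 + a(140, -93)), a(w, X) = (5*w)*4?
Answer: -118143043/51113 ≈ -2311.4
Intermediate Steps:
a(w, X) = 20*w
o = -118173222 (o = (15593 - 4475)*(-13429 + 20*140) = 11118*(-13429 + 2800) = 11118*(-10629) = -118173222)
O(T) = 2*T*(212 + T) (O(T) = (2*T)*(212 + T) = 2*T*(212 + T))
(30179 + o)/(O(30) + 36593) = (30179 - 118173222)/(2*30*(212 + 30) + 36593) = -118143043/(2*30*242 + 36593) = -118143043/(14520 + 36593) = -118143043/51113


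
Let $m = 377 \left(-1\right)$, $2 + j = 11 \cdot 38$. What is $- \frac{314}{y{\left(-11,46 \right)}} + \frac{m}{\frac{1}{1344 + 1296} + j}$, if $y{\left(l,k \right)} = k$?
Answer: $- \frac{195315277}{25259543} \approx -7.7323$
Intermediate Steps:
$j = 416$ ($j = -2 + 11 \cdot 38 = -2 + 418 = 416$)
$m = -377$
$- \frac{314}{y{\left(-11,46 \right)}} + \frac{m}{\frac{1}{1344 + 1296} + j} = - \frac{314}{46} - \frac{377}{\frac{1}{1344 + 1296} + 416} = \left(-314\right) \frac{1}{46} - \frac{377}{\frac{1}{2640} + 416} = - \frac{157}{23} - \frac{377}{\frac{1}{2640} + 416} = - \frac{157}{23} - \frac{377}{\frac{1098241}{2640}} = - \frac{157}{23} - \frac{995280}{1098241} = - \frac{195315277}{25259543}$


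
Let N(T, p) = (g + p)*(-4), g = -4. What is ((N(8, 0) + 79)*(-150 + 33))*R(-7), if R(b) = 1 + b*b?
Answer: -555750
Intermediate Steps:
N(T, p) = 16 - 4*p (N(T, p) = (-4 + p)*(-4) = 16 - 4*p)
R(b) = 1 + b**2
((N(8, 0) + 79)*(-150 + 33))*R(-7) = (((16 - 4*0) + 79)*(-150 + 33))*(1 + (-7)**2) = (((16 + 0) + 79)*(-117))*(1 + 49) = ((16 + 79)*(-117))*50 = (95*(-117))*50 = -11115*50 = -555750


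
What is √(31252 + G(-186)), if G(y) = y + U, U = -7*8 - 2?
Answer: 4*√1938 ≈ 176.09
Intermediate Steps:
U = -58 (U = -56 - 2 = -58)
G(y) = -58 + y (G(y) = y - 58 = -58 + y)
√(31252 + G(-186)) = √(31252 + (-58 - 186)) = √(31252 - 244) = √31008 = 4*√1938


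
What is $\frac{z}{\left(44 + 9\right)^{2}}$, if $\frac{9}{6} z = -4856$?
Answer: $- \frac{9712}{8427} \approx -1.1525$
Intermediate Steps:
$z = - \frac{9712}{3}$ ($z = \frac{2}{3} \left(-4856\right) = - \frac{9712}{3} \approx -3237.3$)
$\frac{z}{\left(44 + 9\right)^{2}} = - \frac{9712}{3 \left(44 + 9\right)^{2}} = - \frac{9712}{3 \cdot 53^{2}} = - \frac{9712}{3 \cdot 2809} = \left(- \frac{9712}{3}\right) \frac{1}{2809} = - \frac{9712}{8427}$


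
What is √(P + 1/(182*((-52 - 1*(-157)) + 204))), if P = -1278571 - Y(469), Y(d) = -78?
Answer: I*√4043505976309254/56238 ≈ 1130.7*I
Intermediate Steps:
P = -1278493 (P = -1278571 - 1*(-78) = -1278571 + 78 = -1278493)
√(P + 1/(182*((-52 - 1*(-157)) + 204))) = √(-1278493 + 1/(182*((-52 - 1*(-157)) + 204))) = √(-1278493 + 1/(182*((-52 + 157) + 204))) = √(-1278493 + 1/(182*(105 + 204))) = √(-1278493 + 1/(182*309)) = √(-1278493 + 1/56238) = √(-71899889333/56238) = I*√4043505976309254/56238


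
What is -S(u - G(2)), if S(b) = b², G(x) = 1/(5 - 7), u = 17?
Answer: -1225/4 ≈ -306.25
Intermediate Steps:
G(x) = -½ (G(x) = 1/(-2) = -½)
-S(u - G(2)) = -(17 - 1*(-½))² = -(17 + ½)² = -(35/2)² = -1*1225/4 = -1225/4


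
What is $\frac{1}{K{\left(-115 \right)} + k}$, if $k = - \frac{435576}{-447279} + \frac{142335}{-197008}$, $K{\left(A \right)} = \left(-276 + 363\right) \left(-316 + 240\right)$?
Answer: $- \frac{599439056}{3963340368203} \approx -0.00015125$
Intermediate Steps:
$K{\left(A \right)} = -6612$ ($K{\left(A \right)} = 87 \left(-76\right) = -6612$)
$k = \frac{150670069}{599439056}$ ($k = \left(-435576\right) \left(- \frac{1}{447279}\right) + 142335 \left(- \frac{1}{197008}\right) = \frac{145192}{149093} - \frac{142335}{197008} = \frac{150670069}{599439056} \approx 0.25135$)
$\frac{1}{K{\left(-115 \right)} + k} = \frac{1}{-6612 + \frac{150670069}{599439056}} = \frac{1}{- \frac{3963340368203}{599439056}} = - \frac{599439056}{3963340368203}$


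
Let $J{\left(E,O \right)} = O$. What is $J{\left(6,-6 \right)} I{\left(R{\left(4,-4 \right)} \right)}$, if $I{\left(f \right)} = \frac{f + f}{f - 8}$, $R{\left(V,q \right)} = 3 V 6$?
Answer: $- \frac{27}{2} \approx -13.5$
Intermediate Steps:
$R{\left(V,q \right)} = 18 V$
$I{\left(f \right)} = \frac{2 f}{-8 + f}$
$J{\left(6,-6 \right)} I{\left(R{\left(4,-4 \right)} \right)} = - 6 \frac{2 \cdot 18 \cdot 4}{-8 + 18 \cdot 4} = - 6 \cdot 2 \cdot 72 \frac{1}{-8 + 72} = - 6 \cdot 2 \cdot 72 \cdot \frac{1}{64} = \left(-6\right) \frac{9}{4} = - \frac{27}{2}$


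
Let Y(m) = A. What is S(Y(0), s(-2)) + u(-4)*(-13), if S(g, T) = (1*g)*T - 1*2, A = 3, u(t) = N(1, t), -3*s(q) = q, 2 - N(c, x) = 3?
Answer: 13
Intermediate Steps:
N(c, x) = -1 (N(c, x) = 2 - 1*3 = 2 - 3 = -1)
s(q) = -q/3
u(t) = -1
Y(m) = 3
S(g, T) = -2 + T*g (S(g, T) = g*T - 2 = T*g - 2 = -2 + T*g)
S(Y(0), s(-2)) + u(-4)*(-13) = (-2 - 1/3*(-2)*3) - 1*(-13) = (-2 + (2/3)*3) + 13 = (-2 + 2) + 13 = 0 + 13 = 13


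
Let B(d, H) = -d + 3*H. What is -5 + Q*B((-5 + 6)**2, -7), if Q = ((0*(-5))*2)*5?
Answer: -5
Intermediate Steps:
Q = 0 (Q = (0*2)*5 = 0*5 = 0)
-5 + Q*B((-5 + 6)**2, -7) = -5 + 0*(-(-5 + 6)**2 + 3*(-7)) = -5 + 0*(-1*1**2 - 21) = -5 + 0*(-1*1 - 21) = -5 + 0*(-1 - 21) = -5 + 0*(-22) = -5 + 0 = -5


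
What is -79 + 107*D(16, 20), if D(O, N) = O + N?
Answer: 3773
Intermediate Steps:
D(O, N) = N + O
-79 + 107*D(16, 20) = -79 + 107*(20 + 16) = -79 + 107*36 = -79 + 3852 = 3773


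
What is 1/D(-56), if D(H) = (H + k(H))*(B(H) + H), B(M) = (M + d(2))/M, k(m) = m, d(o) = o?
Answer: 1/6164 ≈ 0.00016223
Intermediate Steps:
B(M) = (2 + M)/M (B(M) = (M + 2)/M = (2 + M)/M)
D(H) = 2*H*(H + (2 + H)/H) (D(H) = (H + H)*((2 + H)/H + H) = (2*H)*(H + (2 + H)/H) = 2*H*(H + (2 + H)/H))
1/D(-56) = 1/(4 + 2*(-56) + 2*(-56)**2) = 1/(4 - 112 + 2*3136) = 1/(4 - 112 + 6272) = 1/6164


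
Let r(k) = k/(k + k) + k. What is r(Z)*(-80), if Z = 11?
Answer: -920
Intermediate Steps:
r(k) = ½ + k (r(k) = k/((2*k)) + k = k*(1/(2*k)) + k = ½ + k)
r(Z)*(-80) = (½ + 11)*(-80) = (23/2)*(-80) = -920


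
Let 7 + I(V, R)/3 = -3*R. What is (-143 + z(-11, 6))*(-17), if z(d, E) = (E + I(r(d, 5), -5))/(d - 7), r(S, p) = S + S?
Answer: 7378/3 ≈ 2459.3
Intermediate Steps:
r(S, p) = 2*S
I(V, R) = -21 - 9*R (I(V, R) = -21 + 3*(-3*R) = -21 - 9*R)
z(d, E) = (24 + E)/(-7 + d) (z(d, E) = (E + (-21 - 9*(-5)))/(d - 7) = (E + (-21 + 45))/(-7 + d) = (E + 24)/(-7 + d) = (24 + E)/(-7 + d))
(-143 + z(-11, 6))*(-17) = (-143 + (24 + 6)/(-7 - 11))*(-17) = (-143 + 30/(-18))*(-17) = (-143 - 1/18*30)*(-17) = (-143 - 5/3)*(-17) = -434/3*(-17) = 7378/3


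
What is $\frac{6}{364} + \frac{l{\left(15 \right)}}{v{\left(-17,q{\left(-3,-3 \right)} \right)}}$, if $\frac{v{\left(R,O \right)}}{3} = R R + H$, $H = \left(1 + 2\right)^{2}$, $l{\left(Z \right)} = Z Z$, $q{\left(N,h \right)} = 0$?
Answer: $\frac{3636}{13559} \approx 0.26816$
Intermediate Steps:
$l{\left(Z \right)} = Z^{2}$
$H = 9$ ($H = 3^{2} = 9$)
$v{\left(R,O \right)} = 27 + 3 R^{2}$ ($v{\left(R,O \right)} = 3 \left(R R + 9\right) = 3 \left(R^{2} + 9\right) = 3 \left(9 + R^{2}\right) = 27 + 3 R^{2}$)
$\frac{6}{364} + \frac{l{\left(15 \right)}}{v{\left(-17,q{\left(-3,-3 \right)} \right)}} = \frac{6}{364} + \frac{15^{2}}{27 + 3 \left(-17\right)^{2}} = 6 \cdot \frac{1}{364} + \frac{225}{27 + 3 \cdot 289} = \frac{3}{182} + \frac{225}{27 + 867} = \frac{3}{182} + \frac{225}{894} = \frac{3}{182} + 225 \cdot \frac{1}{894} = \frac{3}{182} + \frac{75}{298} = \frac{3636}{13559}$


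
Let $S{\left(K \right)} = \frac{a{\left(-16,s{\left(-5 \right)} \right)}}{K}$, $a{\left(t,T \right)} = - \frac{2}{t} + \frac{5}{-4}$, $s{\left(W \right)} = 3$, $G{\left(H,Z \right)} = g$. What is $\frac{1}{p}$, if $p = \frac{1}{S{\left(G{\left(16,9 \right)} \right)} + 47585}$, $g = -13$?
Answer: $\frac{4948849}{104} \approx 47585.0$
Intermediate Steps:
$G{\left(H,Z \right)} = -13$
$a{\left(t,T \right)} = - \frac{5}{4} - \frac{2}{t}$ ($a{\left(t,T \right)} = - \frac{2}{t} + 5 \left(- \frac{1}{4}\right) = - \frac{2}{t} - \frac{5}{4} = - \frac{5}{4} - \frac{2}{t}$)
$S{\left(K \right)} = - \frac{9}{8 K}$ ($S{\left(K \right)} = \frac{- \frac{5}{4} - \frac{2}{-16}}{K} = \frac{- \frac{5}{4} - - \frac{1}{8}}{K} = \frac{- \frac{5}{4} + \frac{1}{8}}{K} = - \frac{9}{8 K}$)
$p = \frac{104}{4948849}$ ($p = \frac{1}{- \frac{9}{8 \left(-13\right)} + 47585} = \frac{1}{\left(- \frac{9}{8}\right) \left(- \frac{1}{13}\right) + 47585} = \frac{1}{\frac{9}{104} + 47585} = \frac{1}{\frac{4948849}{104}} = \frac{104}{4948849} \approx 2.1015 \cdot 10^{-5}$)
$\frac{1}{p} = \frac{1}{\frac{104}{4948849}} = \frac{4948849}{104}$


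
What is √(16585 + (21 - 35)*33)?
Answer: √16123 ≈ 126.98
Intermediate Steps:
√(16585 + (21 - 35)*33) = √(16585 - 14*33) = √(16585 - 462) = √16123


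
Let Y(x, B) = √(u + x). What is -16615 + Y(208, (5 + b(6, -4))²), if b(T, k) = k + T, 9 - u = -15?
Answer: -16615 + 2*√58 ≈ -16600.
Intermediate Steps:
u = 24 (u = 9 - 1*(-15) = 9 + 15 = 24)
b(T, k) = T + k
Y(x, B) = √(24 + x)
-16615 + Y(208, (5 + b(6, -4))²) = -16615 + √(24 + 208) = -16615 + √232 = -16615 + 2*√58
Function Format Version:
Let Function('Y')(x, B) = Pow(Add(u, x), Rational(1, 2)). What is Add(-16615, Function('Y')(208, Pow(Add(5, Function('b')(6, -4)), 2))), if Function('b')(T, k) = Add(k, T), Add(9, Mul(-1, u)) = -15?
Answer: Add(-16615, Mul(2, Pow(58, Rational(1, 2)))) ≈ -16600.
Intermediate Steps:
u = 24 (u = Add(9, Mul(-1, -15)) = Add(9, 15) = 24)
Function('b')(T, k) = Add(T, k)
Function('Y')(x, B) = Pow(Add(24, x), Rational(1, 2))
Add(-16615, Function('Y')(208, Pow(Add(5, Function('b')(6, -4)), 2))) = Add(-16615, Pow(Add(24, 208), Rational(1, 2))) = Add(-16615, Pow(232, Rational(1, 2))) = Add(-16615, Mul(2, Pow(58, Rational(1, 2))))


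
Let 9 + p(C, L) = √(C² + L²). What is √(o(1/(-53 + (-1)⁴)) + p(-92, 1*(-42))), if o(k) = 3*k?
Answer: √(-6123 + 1352*√2557)/26 ≈ 9.5956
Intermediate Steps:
p(C, L) = -9 + √(C² + L²)
√(o(1/(-53 + (-1)⁴)) + p(-92, 1*(-42))) = √(3/(-53 + (-1)⁴) + (-9 + √((-92)² + (1*(-42))²))) = √(3/(-53 + 1) + (-9 + √(8464 + (-42)²))) = √(3/(-52) + (-9 + √(8464 + 1764))) = √(3*(-1/52) + (-9 + √10228)) = √(-3/52 + (-9 + 2*√2557)) = √(-471/52 + 2*√2557)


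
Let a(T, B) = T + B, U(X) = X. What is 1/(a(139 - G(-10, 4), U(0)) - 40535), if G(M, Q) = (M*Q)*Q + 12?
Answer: -1/40248 ≈ -2.4846e-5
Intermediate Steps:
G(M, Q) = 12 + M*Q² (G(M, Q) = M*Q² + 12 = 12 + M*Q²)
a(T, B) = B + T
1/(a(139 - G(-10, 4), U(0)) - 40535) = 1/((0 + (139 - (12 - 10*4²))) - 40535) = 1/((0 + (139 - (12 - 10*16))) - 40535) = 1/((0 + (139 - (12 - 160))) - 40535) = 1/((0 + (139 - 1*(-148))) - 40535) = 1/((0 + (139 + 148)) - 40535) = 1/((0 + 287) - 40535) = 1/(287 - 40535) = 1/(-40248) = -1/40248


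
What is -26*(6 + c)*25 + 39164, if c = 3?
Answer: 33314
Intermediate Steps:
-26*(6 + c)*25 + 39164 = -26*(6 + 3)*25 + 39164 = -26*9*25 + 39164 = -234*25 + 39164 = -5850 + 39164 = 33314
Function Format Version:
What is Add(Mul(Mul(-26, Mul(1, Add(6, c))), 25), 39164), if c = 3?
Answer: 33314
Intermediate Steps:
Add(Mul(Mul(-26, Mul(1, Add(6, c))), 25), 39164) = Add(Mul(Mul(-26, Mul(1, Add(6, 3))), 25), 39164) = Add(Mul(Mul(-26, Mul(1, 9)), 25), 39164) = Add(Mul(Mul(-26, 9), 25), 39164) = Add(Mul(-234, 25), 39164) = Add(-5850, 39164) = 33314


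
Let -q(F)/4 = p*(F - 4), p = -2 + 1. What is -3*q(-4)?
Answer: 96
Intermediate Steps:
p = -1
q(F) = -16 + 4*F (q(F) = -(-4)*(F - 4) = -(-4)*(-4 + F) = -4*(4 - F) = -16 + 4*F)
-3*q(-4) = -3*(-16 + 4*(-4)) = -3*(-16 - 16) = -3*(-32) = 96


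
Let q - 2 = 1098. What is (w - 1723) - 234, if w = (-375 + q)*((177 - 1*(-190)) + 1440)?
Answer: 1308118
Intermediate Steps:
q = 1100 (q = 2 + 1098 = 1100)
w = 1310075 (w = (-375 + 1100)*((177 - 1*(-190)) + 1440) = 725*((177 + 190) + 1440) = 725*(367 + 1440) = 725*1807 = 1310075)
(w - 1723) - 234 = (1310075 - 1723) - 234 = 1308352 - 234 = 1308118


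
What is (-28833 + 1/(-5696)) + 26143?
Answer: -15322241/5696 ≈ -2690.0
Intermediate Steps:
(-28833 + 1/(-5696)) + 26143 = (-28833 - 1/5696) + 26143 = -164232769/5696 + 26143 = -15322241/5696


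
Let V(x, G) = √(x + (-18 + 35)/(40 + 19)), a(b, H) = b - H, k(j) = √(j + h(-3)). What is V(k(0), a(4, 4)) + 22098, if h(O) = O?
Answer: 22098 + √(1003 + 3481*I*√3)/59 ≈ 22099.0 + 0.85666*I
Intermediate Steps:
k(j) = √(-3 + j) (k(j) = √(j - 3) = √(-3 + j))
V(x, G) = √(17/59 + x) (V(x, G) = √(x + 17/59) = √(17/59 + x))
V(k(0), a(4, 4)) + 22098 = √(1003 + 3481*√(-3 + 0))/59 + 22098 = √(1003 + 3481*√(-3))/59 + 22098 = √(1003 + 3481*(I*√3))/59 + 22098 = √(1003 + 3481*I*√3)/59 + 22098 = 22098 + √(1003 + 3481*I*√3)/59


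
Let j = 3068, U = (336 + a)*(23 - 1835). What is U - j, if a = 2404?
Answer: -4967948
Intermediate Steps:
U = -4964880 (U = (336 + 2404)*(23 - 1835) = 2740*(-1812) = -4964880)
U - j = -4964880 - 1*3068 = -4964880 - 3068 = -4967948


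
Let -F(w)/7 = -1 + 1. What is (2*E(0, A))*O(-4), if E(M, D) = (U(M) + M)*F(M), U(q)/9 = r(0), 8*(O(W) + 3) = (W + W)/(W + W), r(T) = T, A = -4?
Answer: 0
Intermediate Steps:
F(w) = 0 (F(w) = -7*(-1 + 1) = -7*0 = 0)
O(W) = -23/8 (O(W) = -3 + ((W + W)/(W + W))/8 = -3 + ((2*W)/((2*W)))/8 = -3 + ((2*W)*(1/(2*W)))/8 = -3 + (⅛)*1 = -3 + ⅛ = -23/8)
U(q) = 0 (U(q) = 9*0 = 0)
E(M, D) = 0 (E(M, D) = (0 + M)*0 = M*0 = 0)
(2*E(0, A))*O(-4) = (2*0)*(-23/8) = 0*(-23/8) = 0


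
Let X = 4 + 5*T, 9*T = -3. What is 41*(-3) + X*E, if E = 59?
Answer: 44/3 ≈ 14.667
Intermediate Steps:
T = -1/3 (T = (1/9)*(-3) = -1/3 ≈ -0.33333)
X = 7/3 (X = 4 + 5*(-1/3) = 4 - 5/3 = 7/3 ≈ 2.3333)
41*(-3) + X*E = 41*(-3) + (7/3)*59 = -123 + 413/3 = 44/3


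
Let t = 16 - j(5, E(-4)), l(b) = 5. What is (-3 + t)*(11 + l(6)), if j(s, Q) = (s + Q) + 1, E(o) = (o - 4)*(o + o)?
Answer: -912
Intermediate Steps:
E(o) = 2*o*(-4 + o) (E(o) = (-4 + o)*(2*o) = 2*o*(-4 + o))
j(s, Q) = 1 + Q + s (j(s, Q) = (Q + s) + 1 = 1 + Q + s)
t = -54 (t = 16 - (1 + 2*(-4)*(-4 - 4) + 5) = 16 - (1 + 2*(-4)*(-8) + 5) = 16 - (1 + 64 + 5) = 16 - 1*70 = 16 - 70 = -54)
(-3 + t)*(11 + l(6)) = (-3 - 54)*(11 + 5) = -57*16 = -912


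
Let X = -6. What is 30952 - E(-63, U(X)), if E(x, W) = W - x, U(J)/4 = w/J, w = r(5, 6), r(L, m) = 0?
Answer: 30889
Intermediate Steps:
w = 0
U(J) = 0 (U(J) = 4*(0/J) = 4*0 = 0)
30952 - E(-63, U(X)) = 30952 - (0 - 1*(-63)) = 30952 - (0 + 63) = 30952 - 1*63 = 30952 - 63 = 30889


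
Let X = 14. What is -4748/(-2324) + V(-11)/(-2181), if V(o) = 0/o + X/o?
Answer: 28485451/13938771 ≈ 2.0436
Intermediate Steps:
V(o) = 14/o (V(o) = 0/o + 14/o = 0 + 14/o = 14/o)
-4748/(-2324) + V(-11)/(-2181) = -4748/(-2324) + (14/(-11))/(-2181) = -4748*(-1/2324) + (14*(-1/11))*(-1/2181) = 1187/581 - 14/11*(-1/2181) = 1187/581 + 14/23991 = 28485451/13938771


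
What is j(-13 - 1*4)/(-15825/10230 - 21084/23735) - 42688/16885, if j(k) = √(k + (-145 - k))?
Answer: -42688/16885 - 16187270*I*√145/39419713 ≈ -2.5282 - 4.9447*I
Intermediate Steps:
j(k) = I*√145 (j(k) = √(-145) = I*√145)
j(-13 - 1*4)/(-15825/10230 - 21084/23735) - 42688/16885 = (I*√145)/(-15825/10230 - 21084/23735) - 42688/16885 = (I*√145)/(-15825*1/10230 - 21084*1/23735) - 42688*1/16885 = (I*√145)/(-1055/682 - 21084/23735) - 42688/16885 = (I*√145)/(-39419713/16187270) - 42688/16885 = (I*√145)*(-16187270/39419713) - 42688/16885 = -16187270*I*√145/39419713 - 42688/16885 = -42688/16885 - 16187270*I*√145/39419713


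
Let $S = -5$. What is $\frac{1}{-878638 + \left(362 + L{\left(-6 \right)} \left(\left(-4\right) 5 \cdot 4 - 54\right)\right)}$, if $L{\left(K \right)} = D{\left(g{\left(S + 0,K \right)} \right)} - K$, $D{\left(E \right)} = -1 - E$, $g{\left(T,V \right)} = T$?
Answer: $- \frac{1}{879616} \approx -1.1369 \cdot 10^{-6}$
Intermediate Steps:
$L{\left(K \right)} = 4 - K$ ($L{\left(K \right)} = \left(-1 - \left(-5 + 0\right)\right) - K = \left(-1 - -5\right) - K = \left(-1 + 5\right) - K = 4 - K$)
$\frac{1}{-878638 + \left(362 + L{\left(-6 \right)} \left(\left(-4\right) 5 \cdot 4 - 54\right)\right)} = \frac{1}{-878638 + \left(362 + \left(4 - -6\right) \left(\left(-4\right) 5 \cdot 4 - 54\right)\right)} = \frac{1}{-878638 + \left(362 + \left(4 + 6\right) \left(\left(-20\right) 4 - 54\right)\right)} = \frac{1}{-878638 + \left(362 + 10 \left(-80 - 54\right)\right)} = \frac{1}{-878638 + \left(362 + 10 \left(-134\right)\right)} = \frac{1}{-878638 + \left(362 - 1340\right)} = \frac{1}{-878638 - 978} = \frac{1}{-879616} = - \frac{1}{879616}$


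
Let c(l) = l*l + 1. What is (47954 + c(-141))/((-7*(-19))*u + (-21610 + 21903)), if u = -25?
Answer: -16959/758 ≈ -22.373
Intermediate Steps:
c(l) = 1 + l² (c(l) = l² + 1 = 1 + l²)
(47954 + c(-141))/((-7*(-19))*u + (-21610 + 21903)) = (47954 + (1 + (-141)²))/(-7*(-19)*(-25) + (-21610 + 21903)) = (47954 + (1 + 19881))/(133*(-25) + 293) = (47954 + 19882)/(-3325 + 293) = 67836/(-3032) = 67836*(-1/3032) = -16959/758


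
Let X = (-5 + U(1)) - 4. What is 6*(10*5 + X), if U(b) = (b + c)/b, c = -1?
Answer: 246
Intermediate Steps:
U(b) = (-1 + b)/b (U(b) = (b - 1)/b = (-1 + b)/b)
X = -9 (X = (-5 + (-1 + 1)/1) - 4 = (-5 + 1*0) - 4 = (-5 + 0) - 4 = -5 - 4 = -9)
6*(10*5 + X) = 6*(10*5 - 9) = 6*(50 - 9) = 6*41 = 246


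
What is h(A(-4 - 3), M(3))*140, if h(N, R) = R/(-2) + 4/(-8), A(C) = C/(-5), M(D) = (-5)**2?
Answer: -1820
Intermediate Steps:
M(D) = 25
A(C) = -C/5 (A(C) = C*(-1/5) = -C/5)
h(N, R) = -1/2 - R/2 (h(N, R) = R*(-1/2) + 4*(-1/8) = -R/2 - 1/2 = -1/2 - R/2)
h(A(-4 - 3), M(3))*140 = (-1/2 - 1/2*25)*140 = (-1/2 - 25/2)*140 = -13*140 = -1820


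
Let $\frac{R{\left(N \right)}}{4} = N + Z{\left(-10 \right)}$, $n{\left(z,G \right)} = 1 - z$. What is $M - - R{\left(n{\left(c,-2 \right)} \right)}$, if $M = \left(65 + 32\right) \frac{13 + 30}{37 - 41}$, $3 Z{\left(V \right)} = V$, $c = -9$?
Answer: $- \frac{12193}{12} \approx -1016.1$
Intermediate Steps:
$Z{\left(V \right)} = \frac{V}{3}$
$R{\left(N \right)} = - \frac{40}{3} + 4 N$ ($R{\left(N \right)} = 4 \left(N + \frac{1}{3} \left(-10\right)\right) = 4 \left(N - \frac{10}{3}\right) = 4 \left(- \frac{10}{3} + N\right) = - \frac{40}{3} + 4 N$)
$M = - \frac{4171}{4}$ ($M = 97 \frac{43}{-4} = 97 \cdot 43 \left(- \frac{1}{4}\right) = 97 \left(- \frac{43}{4}\right) = - \frac{4171}{4} \approx -1042.8$)
$M - - R{\left(n{\left(c,-2 \right)} \right)} = - \frac{4171}{4} - - (- \frac{40}{3} + 4 \left(1 - -9\right)) = - \frac{4171}{4} - - (- \frac{40}{3} + 4 \left(1 + 9\right)) = - \frac{4171}{4} - - (- \frac{40}{3} + 4 \cdot 10) = - \frac{4171}{4} - - (- \frac{40}{3} + 40) = - \frac{4171}{4} - \left(-1\right) \frac{80}{3} = - \frac{4171}{4} - - \frac{80}{3} = - \frac{4171}{4} + \frac{80}{3} = - \frac{12193}{12}$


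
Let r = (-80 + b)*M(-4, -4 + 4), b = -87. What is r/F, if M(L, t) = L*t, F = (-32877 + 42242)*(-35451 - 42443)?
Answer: 0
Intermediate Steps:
F = -729477310 (F = 9365*(-77894) = -729477310)
r = 0 (r = (-80 - 87)*(-4*(-4 + 4)) = -(-668)*0 = -167*0 = 0)
r/F = 0/(-729477310) = 0*(-1/729477310) = 0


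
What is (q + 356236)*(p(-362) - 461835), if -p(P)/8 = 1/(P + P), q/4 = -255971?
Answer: 55810120413184/181 ≈ 3.0834e+11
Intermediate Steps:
q = -1023884 (q = 4*(-255971) = -1023884)
p(P) = -4/P (p(P) = -8/(P + P) = -8*1/(2*P) = -4/P)
(q + 356236)*(p(-362) - 461835) = (-1023884 + 356236)*(-4/(-362) - 461835) = -667648*(-4*(-1/362) - 461835) = -667648*(2/181 - 461835) = -667648*(-83592133/181) = 55810120413184/181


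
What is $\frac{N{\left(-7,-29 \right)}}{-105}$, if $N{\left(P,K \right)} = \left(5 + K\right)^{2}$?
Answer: $- \frac{192}{35} \approx -5.4857$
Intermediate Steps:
$\frac{N{\left(-7,-29 \right)}}{-105} = \frac{\left(5 - 29\right)^{2}}{-105} = \left(-24\right)^{2} \left(- \frac{1}{105}\right) = 576 \left(- \frac{1}{105}\right) = - \frac{192}{35}$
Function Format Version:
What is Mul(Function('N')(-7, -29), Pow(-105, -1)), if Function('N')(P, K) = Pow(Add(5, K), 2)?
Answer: Rational(-192, 35) ≈ -5.4857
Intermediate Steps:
Mul(Function('N')(-7, -29), Pow(-105, -1)) = Mul(Pow(Add(5, -29), 2), Pow(-105, -1)) = Mul(Pow(-24, 2), Rational(-1, 105)) = Mul(576, Rational(-1, 105)) = Rational(-192, 35)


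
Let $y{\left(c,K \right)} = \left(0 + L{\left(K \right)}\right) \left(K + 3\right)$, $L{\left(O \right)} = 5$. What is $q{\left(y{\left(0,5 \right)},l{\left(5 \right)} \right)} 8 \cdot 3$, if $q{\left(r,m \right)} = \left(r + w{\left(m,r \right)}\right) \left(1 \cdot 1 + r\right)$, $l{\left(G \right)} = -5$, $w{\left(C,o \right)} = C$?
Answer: $34440$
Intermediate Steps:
$y{\left(c,K \right)} = 15 + 5 K$ ($y{\left(c,K \right)} = \left(0 + 5\right) \left(K + 3\right) = 5 \left(3 + K\right) = 15 + 5 K$)
$q{\left(r,m \right)} = \left(1 + r\right) \left(m + r\right)$ ($q{\left(r,m \right)} = \left(r + m\right) \left(1 \cdot 1 + r\right) = \left(m + r\right) \left(1 + r\right) = \left(1 + r\right) \left(m + r\right)$)
$q{\left(y{\left(0,5 \right)},l{\left(5 \right)} \right)} 8 \cdot 3 = \left(-5 + \left(15 + 5 \cdot 5\right) + \left(15 + 5 \cdot 5\right)^{2} - 5 \left(15 + 5 \cdot 5\right)\right) 8 \cdot 3 = \left(-5 + \left(15 + 25\right) + \left(15 + 25\right)^{2} - 5 \left(15 + 25\right)\right) 8 \cdot 3 = \left(-5 + 40 + 40^{2} - 200\right) 8 \cdot 3 = \left(-5 + 40 + 1600 - 200\right) 8 \cdot 3 = 1435 \cdot 8 \cdot 3 = 11480 \cdot 3 = 34440$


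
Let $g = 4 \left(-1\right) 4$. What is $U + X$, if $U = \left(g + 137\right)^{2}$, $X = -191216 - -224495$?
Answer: $47920$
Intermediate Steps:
$X = 33279$ ($X = -191216 + 224495 = 33279$)
$g = -16$ ($g = \left(-4\right) 4 = -16$)
$U = 14641$ ($U = \left(-16 + 137\right)^{2} = 121^{2} = 14641$)
$U + X = 14641 + 33279 = 47920$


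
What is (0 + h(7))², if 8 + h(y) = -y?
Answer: 225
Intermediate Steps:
h(y) = -8 - y
(0 + h(7))² = (0 + (-8 - 1*7))² = (0 + (-8 - 7))² = (0 - 15)² = (-15)² = 225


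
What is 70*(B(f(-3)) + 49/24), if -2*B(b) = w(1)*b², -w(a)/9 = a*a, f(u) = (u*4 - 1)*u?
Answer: 5751095/12 ≈ 4.7926e+5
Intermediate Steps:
f(u) = u*(-1 + 4*u) (f(u) = (4*u - 1)*u = (-1 + 4*u)*u = u*(-1 + 4*u))
w(a) = -9*a² (w(a) = -9*a*a = -9*a²)
B(b) = 9*b²/2 (B(b) = -(-9*1²)*b²/2 = -(-9*1)*b²/2 = -(-9)*b²/2 = 9*b²/2)
70*(B(f(-3)) + 49/24) = 70*(9*(-3*(-1 + 4*(-3)))²/2 + 49/24) = 70*(9*(-3*(-1 - 12))²/2 + 49*(1/24)) = 70*(9*(-3*(-13))²/2 + 49/24) = 70*((9/2)*39² + 49/24) = 70*((9/2)*1521 + 49/24) = 70*(13689/2 + 49/24) = 70*(164317/24) = 5751095/12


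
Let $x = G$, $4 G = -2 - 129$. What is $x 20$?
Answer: $-655$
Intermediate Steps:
$G = - \frac{131}{4}$ ($G = \frac{-2 - 129}{4} = \frac{1}{4} \left(-131\right) = - \frac{131}{4} \approx -32.75$)
$x = - \frac{131}{4} \approx -32.75$
$x 20 = \left(- \frac{131}{4}\right) 20 = -655$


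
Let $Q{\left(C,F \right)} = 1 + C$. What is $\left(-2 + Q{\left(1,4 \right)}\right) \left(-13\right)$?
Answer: $0$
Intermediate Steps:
$\left(-2 + Q{\left(1,4 \right)}\right) \left(-13\right) = \left(-2 + \left(1 + 1\right)\right) \left(-13\right) = \left(-2 + 2\right) \left(-13\right) = 0 \left(-13\right) = 0$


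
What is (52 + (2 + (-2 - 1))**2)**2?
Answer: 2809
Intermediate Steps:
(52 + (2 + (-2 - 1))**2)**2 = (52 + (2 - 3)**2)**2 = (52 + (-1)**2)**2 = (52 + 1)**2 = 53**2 = 2809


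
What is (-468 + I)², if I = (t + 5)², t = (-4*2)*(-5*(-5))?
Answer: 1410528249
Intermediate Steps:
t = -200 (t = -8*25 = -200)
I = 38025 (I = (-200 + 5)² = (-195)² = 38025)
(-468 + I)² = (-468 + 38025)² = 37557² = 1410528249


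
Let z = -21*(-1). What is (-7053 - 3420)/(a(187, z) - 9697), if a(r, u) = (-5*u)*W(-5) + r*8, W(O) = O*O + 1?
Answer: 10473/10931 ≈ 0.95810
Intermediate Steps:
W(O) = 1 + O² (W(O) = O² + 1 = 1 + O²)
z = 21
a(r, u) = -130*u + 8*r (a(r, u) = (-5*u)*(1 + (-5)²) + r*8 = (-5*u)*(1 + 25) + 8*r = -5*u*26 + 8*r = -130*u + 8*r)
(-7053 - 3420)/(a(187, z) - 9697) = (-7053 - 3420)/((-130*21 + 8*187) - 9697) = -10473/((-2730 + 1496) - 9697) = -10473/(-1234 - 9697) = -10473/(-10931) = -10473*(-1/10931) = 10473/10931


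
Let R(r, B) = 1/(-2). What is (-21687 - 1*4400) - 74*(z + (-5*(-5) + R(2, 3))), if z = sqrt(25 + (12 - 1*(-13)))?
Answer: -27900 - 370*sqrt(2) ≈ -28423.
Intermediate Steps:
R(r, B) = -1/2 (R(r, B) = 1*(-1/2) = -1/2)
z = 5*sqrt(2) (z = sqrt(25 + (12 + 13)) = sqrt(25 + 25) = sqrt(50) = 5*sqrt(2) ≈ 7.0711)
(-21687 - 1*4400) - 74*(z + (-5*(-5) + R(2, 3))) = (-21687 - 1*4400) - 74*(5*sqrt(2) + (-5*(-5) - 1/2)) = (-21687 - 4400) - 74*(5*sqrt(2) + (25 - 1/2)) = -26087 - 74*(5*sqrt(2) + 49/2) = -26087 - 74*(49/2 + 5*sqrt(2)) = -26087 - (1813 + 370*sqrt(2)) = -26087 + (-1813 - 370*sqrt(2)) = -27900 - 370*sqrt(2)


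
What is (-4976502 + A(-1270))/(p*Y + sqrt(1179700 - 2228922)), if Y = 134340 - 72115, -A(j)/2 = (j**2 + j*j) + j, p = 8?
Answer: -2843822381800/123902944611 + 5712781*I*sqrt(1049222)/123902944611 ≈ -22.952 + 0.047228*I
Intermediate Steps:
A(j) = -4*j**2 - 2*j (A(j) = -2*((j**2 + j*j) + j) = -2*((j**2 + j**2) + j) = -2*(2*j**2 + j) = -2*(j + 2*j**2) = -4*j**2 - 2*j)
Y = 62225
(-4976502 + A(-1270))/(p*Y + sqrt(1179700 - 2228922)) = (-4976502 - 2*(-1270)*(1 + 2*(-1270)))/(8*62225 + sqrt(1179700 - 2228922)) = (-4976502 - 2*(-1270)*(1 - 2540))/(497800 + sqrt(-1049222)) = (-4976502 - 2*(-1270)*(-2539))/(497800 + I*sqrt(1049222)) = (-4976502 - 6449060)/(497800 + I*sqrt(1049222)) = -11425562/(497800 + I*sqrt(1049222))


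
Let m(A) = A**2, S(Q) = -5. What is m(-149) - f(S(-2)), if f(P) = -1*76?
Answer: 22277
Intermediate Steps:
f(P) = -76
m(-149) - f(S(-2)) = (-149)**2 - 1*(-76) = 22201 + 76 = 22277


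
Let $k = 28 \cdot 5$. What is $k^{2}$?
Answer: $19600$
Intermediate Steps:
$k = 140$
$k^{2} = 140^{2} = 19600$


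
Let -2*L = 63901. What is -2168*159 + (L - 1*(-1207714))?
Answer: 1662103/2 ≈ 8.3105e+5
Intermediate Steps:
L = -63901/2 (L = -½*63901 = -63901/2 ≈ -31951.)
-2168*159 + (L - 1*(-1207714)) = -2168*159 + (-63901/2 - 1*(-1207714)) = -344712 + (-63901/2 + 1207714) = -344712 + 2351527/2 = 1662103/2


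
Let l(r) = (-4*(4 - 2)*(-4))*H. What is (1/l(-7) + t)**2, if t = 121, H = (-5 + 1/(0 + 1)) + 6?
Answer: 59985025/4096 ≈ 14645.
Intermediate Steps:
H = 2 (H = (-5 + 1/1) + 6 = (-5 + 1) + 6 = -4 + 6 = 2)
l(r) = 64 (l(r) = (-4*(4 - 2)*(-4))*2 = (-4*2*(-4))*2 = -8*(-4)*2 = 32*2 = 64)
(1/l(-7) + t)**2 = (1/64 + 121)**2 = (7745/64)**2 = 59985025/4096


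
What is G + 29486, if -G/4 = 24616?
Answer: -68978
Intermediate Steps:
G = -98464 (G = -4*24616 = -98464)
G + 29486 = -98464 + 29486 = -68978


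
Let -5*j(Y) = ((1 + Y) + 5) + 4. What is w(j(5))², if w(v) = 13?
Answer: 169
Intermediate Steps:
j(Y) = -2 - Y/5 (j(Y) = -(((1 + Y) + 5) + 4)/5 = -((6 + Y) + 4)/5 = -(10 + Y)/5 = -2 - Y/5)
w(j(5))² = 13² = 169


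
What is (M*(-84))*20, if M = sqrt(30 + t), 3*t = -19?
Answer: -560*sqrt(213) ≈ -8172.9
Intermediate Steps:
t = -19/3 (t = (1/3)*(-19) = -19/3 ≈ -6.3333)
M = sqrt(213)/3 (M = sqrt(30 - 19/3) = sqrt(71/3) = sqrt(213)/3 ≈ 4.8648)
(M*(-84))*20 = ((sqrt(213)/3)*(-84))*20 = -28*sqrt(213)*20 = -560*sqrt(213)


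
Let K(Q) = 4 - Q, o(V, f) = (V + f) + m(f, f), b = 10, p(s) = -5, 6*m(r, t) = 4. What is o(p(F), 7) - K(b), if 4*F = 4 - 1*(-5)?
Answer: 26/3 ≈ 8.6667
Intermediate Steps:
F = 9/4 (F = (4 - 1*(-5))/4 = (4 + 5)/4 = (¼)*9 = 9/4 ≈ 2.2500)
m(r, t) = ⅔ (m(r, t) = (⅙)*4 = ⅔)
o(V, f) = ⅔ + V + f (o(V, f) = (V + f) + ⅔ = ⅔ + V + f)
o(p(F), 7) - K(b) = (⅔ - 5 + 7) - (4 - 1*10) = 8/3 - (4 - 10) = 8/3 - 1*(-6) = 8/3 + 6 = 26/3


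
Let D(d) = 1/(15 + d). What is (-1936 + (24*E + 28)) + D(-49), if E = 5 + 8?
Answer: -54265/34 ≈ -1596.0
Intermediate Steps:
E = 13
(-1936 + (24*E + 28)) + D(-49) = (-1936 + (24*13 + 28)) + 1/(15 - 49) = (-1936 + (312 + 28)) + 1/(-34) = (-1936 + 340) - 1/34 = -1596 - 1/34 = -54265/34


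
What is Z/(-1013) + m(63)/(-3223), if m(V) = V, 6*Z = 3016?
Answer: -5051741/9794697 ≈ -0.51576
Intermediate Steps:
Z = 1508/3 (Z = (1/6)*3016 = 1508/3 ≈ 502.67)
Z/(-1013) + m(63)/(-3223) = (1508/3)/(-1013) + 63/(-3223) = (1508/3)*(-1/1013) + 63*(-1/3223) = -1508/3039 - 63/3223 = -5051741/9794697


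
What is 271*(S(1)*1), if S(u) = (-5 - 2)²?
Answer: 13279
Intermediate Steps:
S(u) = 49 (S(u) = (-7)² = 49)
271*(S(1)*1) = 271*(49*1) = 271*49 = 13279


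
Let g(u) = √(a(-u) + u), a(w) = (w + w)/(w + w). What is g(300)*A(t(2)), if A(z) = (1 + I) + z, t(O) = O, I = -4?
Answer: -√301 ≈ -17.349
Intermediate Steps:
a(w) = 1 (a(w) = (2*w)/((2*w)) = (2*w)*(1/(2*w)) = 1)
A(z) = -3 + z (A(z) = (1 - 4) + z = -3 + z)
g(u) = √(1 + u)
g(300)*A(t(2)) = √(1 + 300)*(-3 + 2) = √301*(-1) = -√301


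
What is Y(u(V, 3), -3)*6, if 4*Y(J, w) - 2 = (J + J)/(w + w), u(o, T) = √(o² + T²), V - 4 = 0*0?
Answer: ½ ≈ 0.50000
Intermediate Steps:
V = 4 (V = 4 + 0*0 = 4 + 0 = 4)
u(o, T) = √(T² + o²)
Y(J, w) = ½ + J/(4*w) (Y(J, w) = ½ + ((J + J)/(w + w))/4 = ½ + ((2*J)/((2*w)))/4 = ½ + ((2*J)*(1/(2*w)))/4 = ½ + (J/w)/4 = ½ + J/(4*w))
Y(u(V, 3), -3)*6 = ((¼)*(√(3² + 4²) + 2*(-3))/(-3))*6 = ((¼)*(-⅓)*(√(9 + 16) - 6))*6 = ((¼)*(-⅓)*(√25 - 6))*6 = ((¼)*(-⅓)*(5 - 6))*6 = ((¼)*(-⅓)*(-1))*6 = (1/12)*6 = ½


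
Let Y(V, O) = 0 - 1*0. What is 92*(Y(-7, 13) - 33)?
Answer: -3036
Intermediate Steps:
Y(V, O) = 0 (Y(V, O) = 0 + 0 = 0)
92*(Y(-7, 13) - 33) = 92*(0 - 33) = 92*(-33) = -3036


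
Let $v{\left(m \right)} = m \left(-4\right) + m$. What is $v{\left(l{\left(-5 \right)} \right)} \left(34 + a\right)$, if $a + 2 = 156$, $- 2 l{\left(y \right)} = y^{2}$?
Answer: $7050$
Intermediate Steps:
$l{\left(y \right)} = - \frac{y^{2}}{2}$
$a = 154$ ($a = -2 + 156 = 154$)
$v{\left(m \right)} = - 3 m$ ($v{\left(m \right)} = - 4 m + m = - 3 m$)
$v{\left(l{\left(-5 \right)} \right)} \left(34 + a\right) = - 3 \left(- \frac{\left(-5\right)^{2}}{2}\right) \left(34 + 154\right) = - 3 \left(\left(- \frac{1}{2}\right) 25\right) 188 = \left(-3\right) \left(- \frac{25}{2}\right) 188 = \frac{75}{2} \cdot 188 = 7050$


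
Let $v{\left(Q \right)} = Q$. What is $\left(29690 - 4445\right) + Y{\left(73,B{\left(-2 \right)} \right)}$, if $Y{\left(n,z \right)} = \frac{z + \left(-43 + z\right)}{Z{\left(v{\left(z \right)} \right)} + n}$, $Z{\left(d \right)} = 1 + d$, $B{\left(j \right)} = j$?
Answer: $\frac{1817593}{72} \approx 25244.0$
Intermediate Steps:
$Y{\left(n,z \right)} = \frac{-43 + 2 z}{1 + n + z}$ ($Y{\left(n,z \right)} = \frac{z + \left(-43 + z\right)}{\left(1 + z\right) + n} = \frac{-43 + 2 z}{1 + n + z}$)
$\left(29690 - 4445\right) + Y{\left(73,B{\left(-2 \right)} \right)} = \left(29690 - 4445\right) + \frac{-43 + 2 \left(-2\right)}{1 + 73 - 2} = 25245 + \frac{-43 - 4}{72} = 25245 + \frac{1}{72} \left(-47\right) = 25245 - \frac{47}{72} = \frac{1817593}{72}$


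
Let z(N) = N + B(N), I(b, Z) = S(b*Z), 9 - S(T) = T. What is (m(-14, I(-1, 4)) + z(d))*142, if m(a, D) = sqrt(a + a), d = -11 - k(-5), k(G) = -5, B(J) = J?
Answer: -1704 + 284*I*sqrt(7) ≈ -1704.0 + 751.39*I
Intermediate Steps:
S(T) = 9 - T
d = -6 (d = -11 - 1*(-5) = -11 + 5 = -6)
I(b, Z) = 9 - Z*b (I(b, Z) = 9 - b*Z = 9 - Z*b)
m(a, D) = sqrt(2)*sqrt(a) (m(a, D) = sqrt(2*a) = sqrt(2)*sqrt(a))
z(N) = 2*N (z(N) = N + N = 2*N)
(m(-14, I(-1, 4)) + z(d))*142 = (sqrt(2)*sqrt(-14) + 2*(-6))*142 = (sqrt(2)*(I*sqrt(14)) - 12)*142 = (2*I*sqrt(7) - 12)*142 = (-12 + 2*I*sqrt(7))*142 = -1704 + 284*I*sqrt(7)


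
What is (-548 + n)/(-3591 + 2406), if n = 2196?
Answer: -1648/1185 ≈ -1.3907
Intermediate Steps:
(-548 + n)/(-3591 + 2406) = (-548 + 2196)/(-3591 + 2406) = 1648/(-1185) = 1648*(-1/1185) = -1648/1185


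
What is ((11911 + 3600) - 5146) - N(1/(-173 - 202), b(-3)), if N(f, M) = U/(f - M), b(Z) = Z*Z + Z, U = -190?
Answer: 23260365/2251 ≈ 10333.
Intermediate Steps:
b(Z) = Z + Z² (b(Z) = Z² + Z = Z + Z²)
N(f, M) = -190/(f - M)
((11911 + 3600) - 5146) - N(1/(-173 - 202), b(-3)) = ((11911 + 3600) - 5146) - 190/(-3*(1 - 3) - 1/(-173 - 202)) = (15511 - 5146) - 190/(-3*(-2) - 1/(-375)) = 10365 - 190/(6 - 1*(-1/375)) = 10365 - 190/(6 + 1/375) = 10365 - 190/2251/375 = 10365 - 190*375/2251 = 10365 - 1*71250/2251 = 10365 - 71250/2251 = 23260365/2251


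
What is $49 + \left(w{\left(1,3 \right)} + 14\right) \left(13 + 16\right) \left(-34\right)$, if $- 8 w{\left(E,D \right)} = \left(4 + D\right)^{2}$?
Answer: $- \frac{30863}{4} \approx -7715.8$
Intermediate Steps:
$w{\left(E,D \right)} = - \frac{\left(4 + D\right)^{2}}{8}$
$49 + \left(w{\left(1,3 \right)} + 14\right) \left(13 + 16\right) \left(-34\right) = 49 + \left(- \frac{\left(4 + 3\right)^{2}}{8} + 14\right) \left(13 + 16\right) \left(-34\right) = 49 + \left(- \frac{7^{2}}{8} + 14\right) 29 \left(-34\right) = 49 + \left(\left(- \frac{1}{8}\right) 49 + 14\right) 29 \left(-34\right) = 49 + \left(- \frac{49}{8} + 14\right) 29 \left(-34\right) = 49 + \frac{63}{8} \cdot 29 \left(-34\right) = 49 + \frac{1827}{8} \left(-34\right) = 49 - \frac{31059}{4} = - \frac{30863}{4}$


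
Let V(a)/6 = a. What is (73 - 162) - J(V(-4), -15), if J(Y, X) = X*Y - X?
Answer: -464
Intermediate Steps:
V(a) = 6*a
J(Y, X) = -X + X*Y
(73 - 162) - J(V(-4), -15) = (73 - 162) - (-15)*(-1 + 6*(-4)) = -89 - (-15)*(-1 - 24) = -89 - (-15)*(-25) = -89 - 1*375 = -89 - 375 = -464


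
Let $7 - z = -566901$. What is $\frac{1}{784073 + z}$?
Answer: $\frac{1}{1350981} \approx 7.402 \cdot 10^{-7}$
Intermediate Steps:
$z = 566908$ ($z = 7 - -566901 = 7 + 566901 = 566908$)
$\frac{1}{784073 + z} = \frac{1}{784073 + 566908} = \frac{1}{1350981}$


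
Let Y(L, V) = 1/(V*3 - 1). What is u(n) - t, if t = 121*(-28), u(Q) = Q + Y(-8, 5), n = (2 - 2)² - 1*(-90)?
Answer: 48693/14 ≈ 3478.1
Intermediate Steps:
n = 90 (n = 0² + 90 = 0 + 90 = 90)
Y(L, V) = 1/(-1 + 3*V) (Y(L, V) = 1/(3*V - 1) = 1/(-1 + 3*V))
u(Q) = 1/14 + Q (u(Q) = Q + 1/(-1 + 3*5) = Q + 1/(-1 + 15) = Q + 1/14 = 1/14 + Q)
t = -3388
u(n) - t = (1/14 + 90) - 1*(-3388) = 1261/14 + 3388 = 48693/14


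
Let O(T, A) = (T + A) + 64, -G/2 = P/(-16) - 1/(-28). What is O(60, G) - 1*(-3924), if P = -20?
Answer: 28318/7 ≈ 4045.4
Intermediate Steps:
G = -18/7 (G = -2*(-20/(-16) - 1/(-28)) = -2*(-20*(-1/16) - 1*(-1/28)) = -2*(5/4 + 1/28) = -2*9/7 = -18/7 ≈ -2.5714)
O(T, A) = 64 + A + T (O(T, A) = (A + T) + 64 = 64 + A + T)
O(60, G) - 1*(-3924) = (64 - 18/7 + 60) - 1*(-3924) = 850/7 + 3924 = 28318/7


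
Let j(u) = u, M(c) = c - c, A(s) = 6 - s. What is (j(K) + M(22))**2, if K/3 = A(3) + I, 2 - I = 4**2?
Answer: 1089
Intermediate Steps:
I = -14 (I = 2 - 1*4**2 = 2 - 1*16 = 2 - 16 = -14)
K = -33 (K = 3*((6 - 1*3) - 14) = 3*((6 - 3) - 14) = 3*(3 - 14) = 3*(-11) = -33)
M(c) = 0
(j(K) + M(22))**2 = (-33 + 0)**2 = (-33)**2 = 1089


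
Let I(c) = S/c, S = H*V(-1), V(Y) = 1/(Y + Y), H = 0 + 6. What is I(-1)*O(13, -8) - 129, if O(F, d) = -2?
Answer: -135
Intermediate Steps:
H = 6
V(Y) = 1/(2*Y)
S = -3 (S = 6*((1/2)/(-1)) = 6*((1/2)*(-1)) = 6*(-1/2) = -3)
I(c) = -3/c
I(-1)*O(13, -8) - 129 = -3/(-1)*(-2) - 129 = -3*(-1)*(-2) - 129 = 3*(-2) - 129 = -6 - 129 = -135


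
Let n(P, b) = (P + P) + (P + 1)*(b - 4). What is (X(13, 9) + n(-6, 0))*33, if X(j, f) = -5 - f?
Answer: -198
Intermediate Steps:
n(P, b) = 2*P + (1 + P)*(-4 + b)
(X(13, 9) + n(-6, 0))*33 = ((-5 - 1*9) + (-4 + 0 - 2*(-6) - 6*0))*33 = ((-5 - 9) + (-4 + 0 + 12 + 0))*33 = (-14 + 8)*33 = -6*33 = -198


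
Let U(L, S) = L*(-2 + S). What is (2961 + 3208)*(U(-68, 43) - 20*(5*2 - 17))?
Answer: -16335512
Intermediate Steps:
(2961 + 3208)*(U(-68, 43) - 20*(5*2 - 17)) = (2961 + 3208)*(-68*(-2 + 43) - 20*(5*2 - 17)) = 6169*(-68*41 - 20*(10 - 17)) = 6169*(-2788 - 20*(-7)) = 6169*(-2788 + 140) = 6169*(-2648) = -16335512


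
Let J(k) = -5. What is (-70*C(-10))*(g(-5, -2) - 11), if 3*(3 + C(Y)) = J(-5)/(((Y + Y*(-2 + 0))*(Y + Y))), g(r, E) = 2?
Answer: -7539/4 ≈ -1884.8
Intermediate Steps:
C(Y) = -3 + 5/(6*Y²) (C(Y) = -3 + (-5*1/((Y + Y)*(Y + Y*(-2 + 0))))/3 = -3 + (-5*1/(2*Y*(Y + Y*(-2))))/3 = -3 + (-5*1/(2*Y*(Y - 2*Y)))/3 = -3 + (-5*(-1/(2*Y²)))/3 = -3 + (-(-5)/(2*Y²))/3 = -3 + (5/(2*Y²))/3 = -3 + 5/(6*Y²))
(-70*C(-10))*(g(-5, -2) - 11) = (-70*(-3 + (⅚)/(-10)²))*(2 - 11) = -70*(-3 + (⅚)*(1/100))*(-9) = -70*(-3 + 1/120)*(-9) = -70*(-359/120)*(-9) = (2513/12)*(-9) = -7539/4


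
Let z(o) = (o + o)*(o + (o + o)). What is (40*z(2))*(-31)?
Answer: -29760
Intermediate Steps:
z(o) = 6*o² (z(o) = (2*o)*(o + 2*o) = (2*o)*(3*o) = 6*o²)
(40*z(2))*(-31) = (40*(6*2²))*(-31) = (40*(6*4))*(-31) = (40*24)*(-31) = 960*(-31) = -29760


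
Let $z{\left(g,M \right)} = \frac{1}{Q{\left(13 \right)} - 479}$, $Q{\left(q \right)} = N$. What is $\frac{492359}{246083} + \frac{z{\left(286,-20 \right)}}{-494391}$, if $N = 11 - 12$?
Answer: $\frac{116840572263203}{58397385817440} \approx 2.0008$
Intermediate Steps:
$N = -1$ ($N = 11 - 12 = -1$)
$Q{\left(q \right)} = -1$
$z{\left(g,M \right)} = - \frac{1}{480}$ ($z{\left(g,M \right)} = \frac{1}{-1 - 479} = \frac{1}{-480} = - \frac{1}{480}$)
$\frac{492359}{246083} + \frac{z{\left(286,-20 \right)}}{-494391} = \frac{492359}{246083} - \frac{1}{480 \left(-494391\right)} = 492359 \cdot \frac{1}{246083} - - \frac{1}{237307680} = \frac{492359}{246083} + \frac{1}{237307680} = \frac{116840572263203}{58397385817440}$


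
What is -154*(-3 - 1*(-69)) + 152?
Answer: -10012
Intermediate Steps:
-154*(-3 - 1*(-69)) + 152 = -154*(-3 + 69) + 152 = -154*66 + 152 = -10164 + 152 = -10012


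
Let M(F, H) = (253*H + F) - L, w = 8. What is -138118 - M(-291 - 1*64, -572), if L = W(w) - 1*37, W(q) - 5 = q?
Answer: 6929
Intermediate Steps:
W(q) = 5 + q
L = -24 (L = (5 + 8) - 1*37 = 13 - 37 = -24)
M(F, H) = 24 + F + 253*H (M(F, H) = (253*H + F) - 1*(-24) = (F + 253*H) + 24 = 24 + F + 253*H)
-138118 - M(-291 - 1*64, -572) = -138118 - (24 + (-291 - 1*64) + 253*(-572)) = -138118 - (24 + (-291 - 64) - 144716) = -138118 - (24 - 355 - 144716) = -138118 - 1*(-145047) = -138118 + 145047 = 6929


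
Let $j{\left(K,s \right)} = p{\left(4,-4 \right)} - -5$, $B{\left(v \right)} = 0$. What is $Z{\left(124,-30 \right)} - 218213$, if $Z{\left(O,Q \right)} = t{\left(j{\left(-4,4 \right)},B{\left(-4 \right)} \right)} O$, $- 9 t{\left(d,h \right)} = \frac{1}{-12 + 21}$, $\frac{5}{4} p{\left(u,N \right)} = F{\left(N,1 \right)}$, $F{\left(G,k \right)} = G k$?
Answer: $- \frac{17675377}{81} \approx -2.1821 \cdot 10^{5}$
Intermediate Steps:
$p{\left(u,N \right)} = \frac{4 N}{5}$ ($p{\left(u,N \right)} = \frac{4 N 1}{5} = \frac{4 N}{5}$)
$j{\left(K,s \right)} = \frac{9}{5}$ ($j{\left(K,s \right)} = \frac{4}{5} \left(-4\right) - -5 = - \frac{16}{5} + 5 = \frac{9}{5}$)
$t{\left(d,h \right)} = - \frac{1}{81}$ ($t{\left(d,h \right)} = - \frac{1}{9 \left(-12 + 21\right)} = - \frac{1}{9 \cdot 9} = \left(- \frac{1}{9}\right) \frac{1}{9} = - \frac{1}{81}$)
$Z{\left(O,Q \right)} = - \frac{O}{81}$
$Z{\left(124,-30 \right)} - 218213 = \left(- \frac{1}{81}\right) 124 - 218213 = - \frac{124}{81} - 218213 = - \frac{17675377}{81}$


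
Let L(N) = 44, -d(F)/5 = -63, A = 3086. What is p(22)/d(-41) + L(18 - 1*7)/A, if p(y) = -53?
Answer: -74849/486045 ≈ -0.15400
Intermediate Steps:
d(F) = 315 (d(F) = -5*(-63) = 315)
p(22)/d(-41) + L(18 - 1*7)/A = -53/315 + 44/3086 = -53*1/315 + 44*(1/3086) = -53/315 + 22/1543 = -74849/486045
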